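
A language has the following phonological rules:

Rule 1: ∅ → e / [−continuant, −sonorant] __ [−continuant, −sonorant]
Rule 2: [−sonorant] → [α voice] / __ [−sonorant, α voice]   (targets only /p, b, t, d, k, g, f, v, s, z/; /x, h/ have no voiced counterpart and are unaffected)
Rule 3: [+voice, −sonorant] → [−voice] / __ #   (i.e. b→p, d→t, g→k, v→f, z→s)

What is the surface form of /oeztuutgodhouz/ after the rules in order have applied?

oestuutegothous

Rule 1 (stop-cluster e-epenthesis): /t/ and /g/ form a stop–stop cluster, so [e] is inserted between them. /oeztuutgodhouz/ → oeztuutegodhouz.
Rule 2 (regressive voicing assimilation): /z/ precedes the voiceless obstruent /t/, so it devoices to [s] by assimilation. /d/ precedes the voiceless obstruent /h/, so it devoices to [t] by assimilation. /oeztuutegodhouz/ → oestuutegothouz.
Rule 3 (final devoicing): /z/ is a voiced obstruent in word-final position, so it devoices to [s]. /oestuutegothouz/ → oestuutegothous.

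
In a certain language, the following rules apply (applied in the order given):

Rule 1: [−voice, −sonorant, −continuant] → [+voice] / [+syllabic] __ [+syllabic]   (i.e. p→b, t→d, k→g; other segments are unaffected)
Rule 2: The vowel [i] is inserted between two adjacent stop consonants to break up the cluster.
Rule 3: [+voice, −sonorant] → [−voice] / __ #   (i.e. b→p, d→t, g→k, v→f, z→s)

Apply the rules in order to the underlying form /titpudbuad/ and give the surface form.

Rule 1 (intervocalic voicing): no segment meets the environment; /titpudbuad/ is unchanged.
Rule 2 (stop-cluster i-epenthesis): /t/ and /p/ form a stop–stop cluster, so [i] is inserted between them. /d/ and /b/ form a stop–stop cluster, so [i] is inserted between them. /titpudbuad/ → titipudibuad.
Rule 3 (final devoicing): /d/ is a voiced obstruent in word-final position, so it devoices to [t]. /titipudibuad/ → titipudibuat.

titipudibuat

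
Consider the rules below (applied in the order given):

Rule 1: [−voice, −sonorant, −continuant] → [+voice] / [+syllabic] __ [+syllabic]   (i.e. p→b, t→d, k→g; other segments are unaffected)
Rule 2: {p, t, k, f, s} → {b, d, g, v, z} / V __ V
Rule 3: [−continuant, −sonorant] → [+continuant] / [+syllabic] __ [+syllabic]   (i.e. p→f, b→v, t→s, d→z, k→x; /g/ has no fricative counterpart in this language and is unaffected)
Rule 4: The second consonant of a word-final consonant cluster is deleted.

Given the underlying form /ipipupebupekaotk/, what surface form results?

ivivuvevuvegaot

Rule 1 (intervocalic voicing): /p/ is a voiceless stop between vowels /i/ and /i/, so it voices to [b]. /p/ is a voiceless stop between vowels /i/ and /u/, so it voices to [b]. /p/ is a voiceless stop between vowels /u/ and /e/, so it voices to [b]. /p/ is a voiceless stop between vowels /u/ and /e/, so it voices to [b]. /k/ is a voiceless stop between vowels /e/ and /a/, so it voices to [g]. /ipipupebupekaotk/ → ibibubebubegaotk.
Rule 2 (intervocalic voicing): no segment meets the environment; /ibibubebubegaotk/ is unchanged.
Rule 3 (intervocalic spirantization): /b/ is a stop between vowels /i/ and /i/, so it spirantizes to the fricative [v]. /b/ is a stop between vowels /i/ and /u/, so it spirantizes to the fricative [v]. /b/ is a stop between vowels /u/ and /e/, so it spirantizes to the fricative [v]. /b/ is a stop between vowels /e/ and /u/, so it spirantizes to the fricative [v]. /b/ is a stop between vowels /u/ and /e/, so it spirantizes to the fricative [v]. /ibibubebubegaotk/ → ivivuvevuvegaotk.
Rule 4 (final cluster simplification): /k/ is the second consonant of a word-final cluster /tk/, so it deletes. /ivivuvevuvegaotk/ → ivivuvevuvegaot.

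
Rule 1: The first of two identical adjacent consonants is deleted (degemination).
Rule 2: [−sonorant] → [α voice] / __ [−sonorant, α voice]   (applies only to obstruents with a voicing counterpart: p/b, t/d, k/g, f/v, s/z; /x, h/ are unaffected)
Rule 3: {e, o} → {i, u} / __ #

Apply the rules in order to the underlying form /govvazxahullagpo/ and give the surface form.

Rule 1 (degemination): /vv/ is a geminate; the first /v/ deletes. /ll/ is a geminate; the first /l/ deletes. /govvazxahullagpo/ → govazxahulagpo.
Rule 2 (regressive voicing assimilation): /z/ precedes the voiceless obstruent /x/, so it devoices to [s] by assimilation. /g/ precedes the voiceless obstruent /p/, so it devoices to [k] by assimilation. /govazxahulagpo/ → govasxahulakpo.
Rule 3 (final vowel raising): /o/ is a mid vowel in word-final position, so it raises to [u]. /govasxahulakpo/ → govasxahulakpu.

govasxahulakpu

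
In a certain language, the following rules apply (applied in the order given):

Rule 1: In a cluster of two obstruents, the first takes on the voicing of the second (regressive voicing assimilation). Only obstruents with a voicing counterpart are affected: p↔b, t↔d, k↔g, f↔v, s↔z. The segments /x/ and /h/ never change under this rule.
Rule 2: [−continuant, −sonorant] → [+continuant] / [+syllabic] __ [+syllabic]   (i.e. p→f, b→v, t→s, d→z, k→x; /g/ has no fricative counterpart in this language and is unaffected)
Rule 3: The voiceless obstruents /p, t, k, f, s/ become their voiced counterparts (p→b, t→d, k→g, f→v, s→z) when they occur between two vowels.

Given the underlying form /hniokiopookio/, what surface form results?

hnioxiovooxio

Rule 1 (regressive voicing assimilation): no segment meets the environment; /hniokiopookio/ is unchanged.
Rule 2 (intervocalic spirantization): /k/ is a stop between vowels /o/ and /i/, so it spirantizes to the fricative [x]. /p/ is a stop between vowels /o/ and /o/, so it spirantizes to the fricative [f]. /k/ is a stop between vowels /o/ and /i/, so it spirantizes to the fricative [x]. /hniokiopookio/ → hnioxiofooxio.
Rule 3 (intervocalic voicing): /f/ is a voiceless obstruent between vowels /o/ and /o/, so it voices to [v]. /hnioxiofooxio/ → hnioxiovooxio.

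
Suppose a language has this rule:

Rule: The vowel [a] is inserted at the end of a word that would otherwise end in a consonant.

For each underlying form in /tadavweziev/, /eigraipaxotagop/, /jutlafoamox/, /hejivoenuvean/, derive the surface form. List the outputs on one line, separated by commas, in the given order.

tadavwezieva, eigraipaxotagopa, jutlafoamoxa, hejivoenuveana

/tadavweziev/: the form ends in the consonant /v/, so [a] is inserted word-finally. → [tadavwezieva].
/eigraipaxotagop/: the form ends in the consonant /p/, so [a] is inserted word-finally. → [eigraipaxotagopa].
/jutlafoamox/: the form ends in the consonant /x/, so [a] is inserted word-finally. → [jutlafoamoxa].
/hejivoenuvean/: the form ends in the consonant /n/, so [a] is inserted word-finally. → [hejivoenuveana].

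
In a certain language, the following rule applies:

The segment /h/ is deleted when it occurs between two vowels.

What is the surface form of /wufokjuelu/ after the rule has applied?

wufokjuelu

No segment of /wufokjuelu/ meets the structural description of the rule, so the form surfaces unchanged.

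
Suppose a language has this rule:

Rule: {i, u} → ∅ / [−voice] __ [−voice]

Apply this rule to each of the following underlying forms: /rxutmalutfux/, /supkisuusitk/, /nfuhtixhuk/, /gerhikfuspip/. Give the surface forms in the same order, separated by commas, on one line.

/rxutmalutfux/: /u/ is a high vowel flanked by voiceless consonants /x/ and /t/, so it deletes. /u/ is a high vowel flanked by voiceless consonants /f/ and /x/, so it deletes. → [rxtmalutfx].
/supkisuusitk/: /u/ is a high vowel flanked by voiceless consonants /s/ and /p/, so it deletes. /i/ is a high vowel flanked by voiceless consonants /k/ and /s/, so it deletes. /i/ is a high vowel flanked by voiceless consonants /s/ and /t/, so it deletes. → [spksuustk].
/nfuhtixhuk/: /u/ is a high vowel flanked by voiceless consonants /f/ and /h/, so it deletes. /i/ is a high vowel flanked by voiceless consonants /t/ and /x/, so it deletes. /u/ is a high vowel flanked by voiceless consonants /h/ and /k/, so it deletes. → [nfhtxhk].
/gerhikfuspip/: /i/ is a high vowel flanked by voiceless consonants /h/ and /k/, so it deletes. /u/ is a high vowel flanked by voiceless consonants /f/ and /s/, so it deletes. /i/ is a high vowel flanked by voiceless consonants /p/ and /p/, so it deletes. → [gerhkfspp].

rxtmalutfx, spksuustk, nfhtxhk, gerhkfspp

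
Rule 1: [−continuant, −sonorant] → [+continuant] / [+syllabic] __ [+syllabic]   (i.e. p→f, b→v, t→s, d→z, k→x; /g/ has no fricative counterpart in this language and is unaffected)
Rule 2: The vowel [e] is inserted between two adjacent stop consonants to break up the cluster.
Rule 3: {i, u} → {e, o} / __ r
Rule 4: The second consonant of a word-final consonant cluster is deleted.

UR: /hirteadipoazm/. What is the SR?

Rule 1 (intervocalic spirantization): /d/ is a stop between vowels /a/ and /i/, so it spirantizes to the fricative [z]. /p/ is a stop between vowels /i/ and /o/, so it spirantizes to the fricative [f]. /hirteadipoazm/ → hirteazifoazm.
Rule 2 (stop-cluster e-epenthesis): no segment meets the environment; /hirteazifoazm/ is unchanged.
Rule 3 (pre-rhotic lowering): /i/ is a high vowel immediately before /r/, so it lowers to [e]. /hirteazifoazm/ → herteazifoazm.
Rule 4 (final cluster simplification): /m/ is the second consonant of a word-final cluster /zm/, so it deletes. /herteazifoazm/ → herteazifoaz.

herteazifoaz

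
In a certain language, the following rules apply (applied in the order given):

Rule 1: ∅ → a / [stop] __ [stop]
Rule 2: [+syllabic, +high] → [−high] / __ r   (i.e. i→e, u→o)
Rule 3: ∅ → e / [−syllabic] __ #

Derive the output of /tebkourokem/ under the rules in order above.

Rule 1 (stop-cluster a-epenthesis): /b/ and /k/ form a stop–stop cluster, so [a] is inserted between them. /tebkourokem/ → tebakourokem.
Rule 2 (pre-rhotic lowering): /u/ is a high vowel immediately before /r/, so it lowers to [o]. /tebakourokem/ → tebakoorokem.
Rule 3 (final e-epenthesis): the form ends in the consonant /m/, so [e] is inserted word-finally. /tebakoorokem/ → tebakoorokeme.

tebakoorokeme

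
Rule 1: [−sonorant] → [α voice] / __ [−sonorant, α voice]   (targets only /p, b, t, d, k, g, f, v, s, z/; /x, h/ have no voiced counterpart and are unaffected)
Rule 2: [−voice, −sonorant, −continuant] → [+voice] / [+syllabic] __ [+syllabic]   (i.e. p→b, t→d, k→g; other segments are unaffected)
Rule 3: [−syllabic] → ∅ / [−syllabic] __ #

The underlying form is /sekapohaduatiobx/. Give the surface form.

segabohaduadiop

Rule 1 (regressive voicing assimilation): /b/ precedes the voiceless obstruent /x/, so it devoices to [p] by assimilation. /sekapohaduatiobx/ → sekapohaduatiopx.
Rule 2 (intervocalic voicing): /k/ is a voiceless stop between vowels /e/ and /a/, so it voices to [g]. /p/ is a voiceless stop between vowels /a/ and /o/, so it voices to [b]. /t/ is a voiceless stop between vowels /a/ and /i/, so it voices to [d]. /sekapohaduatiopx/ → segabohaduadiopx.
Rule 3 (final cluster simplification): /x/ is the second consonant of a word-final cluster /px/, so it deletes. /segabohaduadiopx/ → segabohaduadiop.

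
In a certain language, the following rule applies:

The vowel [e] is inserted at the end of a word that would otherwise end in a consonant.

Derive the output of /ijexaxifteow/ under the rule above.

the form ends in the consonant /w/, so [e] is inserted word-finally.
Surface form: [ijexaxifteowe].

ijexaxifteowe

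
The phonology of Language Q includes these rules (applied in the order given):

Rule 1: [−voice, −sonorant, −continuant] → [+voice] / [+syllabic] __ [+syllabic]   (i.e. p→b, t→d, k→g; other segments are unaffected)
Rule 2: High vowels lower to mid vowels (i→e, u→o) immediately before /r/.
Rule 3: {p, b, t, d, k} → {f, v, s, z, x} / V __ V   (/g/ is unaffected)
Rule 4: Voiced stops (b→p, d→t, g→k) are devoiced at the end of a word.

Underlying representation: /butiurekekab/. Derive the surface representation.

buzioregegap

Rule 1 (intervocalic voicing): /t/ is a voiceless stop between vowels /u/ and /i/, so it voices to [d]. /k/ is a voiceless stop between vowels /e/ and /e/, so it voices to [g]. /k/ is a voiceless stop between vowels /e/ and /a/, so it voices to [g]. /butiurekekab/ → budiuregegab.
Rule 2 (pre-rhotic lowering): /u/ is a high vowel immediately before /r/, so it lowers to [o]. /budiuregegab/ → budioregegab.
Rule 3 (intervocalic spirantization): /d/ is a stop between vowels /u/ and /i/, so it spirantizes to the fricative [z]. /budioregegab/ → buzioregegab.
Rule 4 (final devoicing): /b/ is a voiced stop in word-final position, so it devoices to [p]. /buzioregegab/ → buzioregegap.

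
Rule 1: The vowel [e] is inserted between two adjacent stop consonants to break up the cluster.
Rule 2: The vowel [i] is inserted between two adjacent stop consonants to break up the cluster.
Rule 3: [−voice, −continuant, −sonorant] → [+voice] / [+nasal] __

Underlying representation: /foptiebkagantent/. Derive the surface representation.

fopetiebekagandend

Rule 1 (stop-cluster e-epenthesis): /p/ and /t/ form a stop–stop cluster, so [e] is inserted between them. /b/ and /k/ form a stop–stop cluster, so [e] is inserted between them. /foptiebkagantent/ → fopetiebekagantent.
Rule 2 (stop-cluster i-epenthesis): no segment meets the environment; /fopetiebekagantent/ is unchanged.
Rule 3 (post-nasal voicing): /t/ is a voiceless stop immediately after the nasal /n/, so it voices to [d]. /t/ is a voiceless stop immediately after the nasal /n/, so it voices to [d]. /fopetiebekagantent/ → fopetiebekagandend.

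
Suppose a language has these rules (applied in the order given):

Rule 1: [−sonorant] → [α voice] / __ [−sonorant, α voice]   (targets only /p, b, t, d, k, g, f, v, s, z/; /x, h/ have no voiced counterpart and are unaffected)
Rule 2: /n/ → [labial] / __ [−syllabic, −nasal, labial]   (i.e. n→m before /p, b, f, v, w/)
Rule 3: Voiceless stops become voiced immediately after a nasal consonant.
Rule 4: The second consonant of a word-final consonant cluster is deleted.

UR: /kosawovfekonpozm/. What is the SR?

Rule 1 (regressive voicing assimilation): /v/ precedes the voiceless obstruent /f/, so it devoices to [f] by assimilation. /kosawovfekonpozm/ → kosawoffekonpozm.
Rule 2 (nasal place assimilation): /n/ precedes the labial consonant /p/, so it assimilates in place to [m]. /kosawoffekonpozm/ → kosawoffekompozm.
Rule 3 (post-nasal voicing): /p/ is a voiceless stop immediately after the nasal /m/, so it voices to [b]. /kosawoffekompozm/ → kosawoffekombozm.
Rule 4 (final cluster simplification): /m/ is the second consonant of a word-final cluster /zm/, so it deletes. /kosawoffekombozm/ → kosawoffekomboz.

kosawoffekomboz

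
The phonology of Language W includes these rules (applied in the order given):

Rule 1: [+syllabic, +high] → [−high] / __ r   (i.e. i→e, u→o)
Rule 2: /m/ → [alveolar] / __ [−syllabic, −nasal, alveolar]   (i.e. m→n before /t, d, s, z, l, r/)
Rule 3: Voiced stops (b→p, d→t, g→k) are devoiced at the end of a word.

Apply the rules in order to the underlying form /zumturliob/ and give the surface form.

Rule 1 (pre-rhotic lowering): /u/ is a high vowel immediately before /r/, so it lowers to [o]. /zumturliob/ → zumtorliob.
Rule 2 (nasal place assimilation): /m/ precedes the alveolar consonant /t/, so it assimilates in place to [n]. /zumtorliob/ → zuntorliob.
Rule 3 (final devoicing): /b/ is a voiced stop in word-final position, so it devoices to [p]. /zuntorliob/ → zuntorliop.

zuntorliop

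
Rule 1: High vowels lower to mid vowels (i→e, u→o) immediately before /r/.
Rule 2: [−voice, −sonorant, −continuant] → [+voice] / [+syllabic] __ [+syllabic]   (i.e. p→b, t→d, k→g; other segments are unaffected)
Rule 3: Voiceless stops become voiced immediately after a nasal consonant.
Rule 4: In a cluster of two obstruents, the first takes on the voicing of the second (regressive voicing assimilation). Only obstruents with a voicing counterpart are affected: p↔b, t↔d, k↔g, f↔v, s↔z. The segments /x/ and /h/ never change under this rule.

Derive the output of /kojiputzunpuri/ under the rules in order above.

Rule 1 (pre-rhotic lowering): /u/ is a high vowel immediately before /r/, so it lowers to [o]. /kojiputzunpuri/ → kojiputzunpori.
Rule 2 (intervocalic voicing): /p/ is a voiceless stop between vowels /i/ and /u/, so it voices to [b]. /kojiputzunpori/ → kojibutzunpori.
Rule 3 (post-nasal voicing): /p/ is a voiceless stop immediately after the nasal /n/, so it voices to [b]. /kojibutzunpori/ → kojibutzunbori.
Rule 4 (regressive voicing assimilation): /t/ precedes the voiced obstruent /z/, so it voices to [d] by assimilation. /kojibutzunbori/ → kojibudzunbori.

kojibudzunbori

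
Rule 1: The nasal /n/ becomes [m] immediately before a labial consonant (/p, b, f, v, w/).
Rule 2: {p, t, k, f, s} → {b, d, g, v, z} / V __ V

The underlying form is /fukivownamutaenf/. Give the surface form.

fugivownamudaemf

Rule 1 (nasal place assimilation): /n/ precedes the labial consonant /f/, so it assimilates in place to [m]. /fukivownamutaenf/ → fukivownamutaemf.
Rule 2 (intervocalic voicing): /k/ is a voiceless obstruent between vowels /u/ and /i/, so it voices to [g]. /t/ is a voiceless obstruent between vowels /u/ and /a/, so it voices to [d]. /fukivownamutaemf/ → fugivownamudaemf.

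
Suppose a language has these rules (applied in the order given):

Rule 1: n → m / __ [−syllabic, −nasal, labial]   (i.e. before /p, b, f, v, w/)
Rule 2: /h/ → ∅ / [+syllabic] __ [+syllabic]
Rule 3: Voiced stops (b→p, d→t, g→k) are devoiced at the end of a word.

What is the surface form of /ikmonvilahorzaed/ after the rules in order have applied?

ikmomvilaorzaet

Rule 1 (nasal place assimilation): /n/ precedes the labial consonant /v/, so it assimilates in place to [m]. /ikmonvilahorzaed/ → ikmomvilahorzaed.
Rule 2 (intervocalic h-deletion): /h/ occurs between vowels /a/ and /o/, so it deletes. /ikmomvilahorzaed/ → ikmomvilaorzaed.
Rule 3 (final devoicing): /d/ is a voiced stop in word-final position, so it devoices to [t]. /ikmomvilaorzaed/ → ikmomvilaorzaet.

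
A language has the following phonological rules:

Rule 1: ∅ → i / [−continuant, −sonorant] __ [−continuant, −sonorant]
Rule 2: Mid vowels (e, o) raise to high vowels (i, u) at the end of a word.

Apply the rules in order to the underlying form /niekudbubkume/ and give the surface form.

niekudibubikumi

Rule 1 (stop-cluster i-epenthesis): /d/ and /b/ form a stop–stop cluster, so [i] is inserted between them. /b/ and /k/ form a stop–stop cluster, so [i] is inserted between them. /niekudbubkume/ → niekudibubikume.
Rule 2 (final vowel raising): /e/ is a mid vowel in word-final position, so it raises to [i]. /niekudibubikume/ → niekudibubikumi.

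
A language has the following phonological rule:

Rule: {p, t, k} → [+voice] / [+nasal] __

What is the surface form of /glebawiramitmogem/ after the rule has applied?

glebawiramitmogem

No segment of /glebawiramitmogem/ meets the structural description of the rule, so the form surfaces unchanged.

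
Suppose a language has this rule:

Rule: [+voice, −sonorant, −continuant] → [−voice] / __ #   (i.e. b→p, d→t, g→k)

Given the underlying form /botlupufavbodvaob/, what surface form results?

Scanning /botlupufavbodvaob/: /b/ at position 1 is not in the conditioning environment; /b/ at position 11 is not in the conditioning environment; /d/ at position 13 is not in the conditioning environment; /b/ is a voiced stop in word-final position, so it devoices to [p].
Result: [botlupufavbodvaop].

botlupufavbodvaop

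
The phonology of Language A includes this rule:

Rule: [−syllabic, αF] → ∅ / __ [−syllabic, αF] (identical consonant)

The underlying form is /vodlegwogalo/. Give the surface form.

No segment of /vodlegwogalo/ meets the structural description of the rule, so the form surfaces unchanged.

vodlegwogalo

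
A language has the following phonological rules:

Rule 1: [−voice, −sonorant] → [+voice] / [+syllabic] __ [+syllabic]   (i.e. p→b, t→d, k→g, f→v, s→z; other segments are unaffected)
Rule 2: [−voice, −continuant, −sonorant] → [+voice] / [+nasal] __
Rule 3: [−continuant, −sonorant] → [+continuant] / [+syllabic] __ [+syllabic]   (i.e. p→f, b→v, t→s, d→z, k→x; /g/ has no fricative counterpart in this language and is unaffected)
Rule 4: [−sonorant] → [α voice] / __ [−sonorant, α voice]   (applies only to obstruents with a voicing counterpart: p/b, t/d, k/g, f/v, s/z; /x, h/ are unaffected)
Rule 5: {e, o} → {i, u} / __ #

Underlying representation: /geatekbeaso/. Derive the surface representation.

Rule 1 (intervocalic voicing): /t/ is a voiceless obstruent between vowels /a/ and /e/, so it voices to [d]. /s/ is a voiceless obstruent between vowels /a/ and /o/, so it voices to [z]. /geatekbeaso/ → geadekbeazo.
Rule 2 (post-nasal voicing): no segment meets the environment; /geadekbeazo/ is unchanged.
Rule 3 (intervocalic spirantization): /d/ is a stop between vowels /a/ and /e/, so it spirantizes to the fricative [z]. /geadekbeazo/ → geazekbeazo.
Rule 4 (regressive voicing assimilation): /k/ precedes the voiced obstruent /b/, so it voices to [g] by assimilation. /geazekbeazo/ → geazegbeazo.
Rule 5 (final vowel raising): /o/ is a mid vowel in word-final position, so it raises to [u]. /geazegbeazo/ → geazegbeazu.

geazegbeazu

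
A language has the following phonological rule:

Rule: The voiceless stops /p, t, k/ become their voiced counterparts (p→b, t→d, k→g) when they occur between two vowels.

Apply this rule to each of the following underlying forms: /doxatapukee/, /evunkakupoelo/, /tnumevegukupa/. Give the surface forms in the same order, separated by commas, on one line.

doxadabugee, evunkaguboelo, tnumeveguguba

/doxatapukee/: /t/ is a voiceless stop between vowels /a/ and /a/, so it voices to [d]. /p/ is a voiceless stop between vowels /a/ and /u/, so it voices to [b]. /k/ is a voiceless stop between vowels /u/ and /e/, so it voices to [g]. → [doxadabugee].
/evunkakupoelo/: /k/ is a voiceless stop between vowels /a/ and /u/, so it voices to [g]. /p/ is a voiceless stop between vowels /u/ and /o/, so it voices to [b]. → [evunkaguboelo].
/tnumevegukupa/: /k/ is a voiceless stop between vowels /u/ and /u/, so it voices to [g]. /p/ is a voiceless stop between vowels /u/ and /a/, so it voices to [b]. → [tnumeveguguba].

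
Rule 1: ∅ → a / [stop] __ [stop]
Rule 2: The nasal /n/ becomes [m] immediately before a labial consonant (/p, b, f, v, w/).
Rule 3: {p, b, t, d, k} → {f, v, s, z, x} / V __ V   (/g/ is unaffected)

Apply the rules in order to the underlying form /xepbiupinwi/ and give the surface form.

Rule 1 (stop-cluster a-epenthesis): /p/ and /b/ form a stop–stop cluster, so [a] is inserted between them. /xepbiupinwi/ → xepabiupinwi.
Rule 2 (nasal place assimilation): /n/ precedes the labial consonant /w/, so it assimilates in place to [m]. /xepabiupinwi/ → xepabiupimwi.
Rule 3 (intervocalic spirantization): /p/ is a stop between vowels /e/ and /a/, so it spirantizes to the fricative [f]. /b/ is a stop between vowels /a/ and /i/, so it spirantizes to the fricative [v]. /p/ is a stop between vowels /u/ and /i/, so it spirantizes to the fricative [f]. /xepabiupimwi/ → xefaviufimwi.

xefaviufimwi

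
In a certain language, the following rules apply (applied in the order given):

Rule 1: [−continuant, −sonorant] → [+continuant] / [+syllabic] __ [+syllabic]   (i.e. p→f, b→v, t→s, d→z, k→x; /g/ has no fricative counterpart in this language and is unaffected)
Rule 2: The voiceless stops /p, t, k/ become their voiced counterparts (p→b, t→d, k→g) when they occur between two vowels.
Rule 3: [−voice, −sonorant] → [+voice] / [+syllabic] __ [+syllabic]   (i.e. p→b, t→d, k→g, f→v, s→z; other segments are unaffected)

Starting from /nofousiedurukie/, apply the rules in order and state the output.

Rule 1 (intervocalic spirantization): /d/ is a stop between vowels /e/ and /u/, so it spirantizes to the fricative [z]. /k/ is a stop between vowels /u/ and /i/, so it spirantizes to the fricative [x]. /nofousiedurukie/ → nofousiezuruxie.
Rule 2 (intervocalic voicing): no segment meets the environment; /nofousiezuruxie/ is unchanged.
Rule 3 (intervocalic voicing): /f/ is a voiceless obstruent between vowels /o/ and /o/, so it voices to [v]. /s/ is a voiceless obstruent between vowels /u/ and /i/, so it voices to [z]. /nofousiezuruxie/ → novouziezuruxie.

novouziezuruxie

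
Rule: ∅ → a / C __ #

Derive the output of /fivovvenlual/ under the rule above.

the form ends in the consonant /l/, so [a] is inserted word-finally.
Surface form: [fivovvenluala].

fivovvenluala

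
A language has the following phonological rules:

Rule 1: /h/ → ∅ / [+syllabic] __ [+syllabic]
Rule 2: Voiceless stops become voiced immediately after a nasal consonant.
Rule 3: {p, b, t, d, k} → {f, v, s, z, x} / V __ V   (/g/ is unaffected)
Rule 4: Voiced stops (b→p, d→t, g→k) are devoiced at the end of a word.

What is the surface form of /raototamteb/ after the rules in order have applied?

raososamdep

Rule 1 (intervocalic h-deletion): no segment meets the environment; /raototamteb/ is unchanged.
Rule 2 (post-nasal voicing): /t/ is a voiceless stop immediately after the nasal /m/, so it voices to [d]. /raototamteb/ → raototamdeb.
Rule 3 (intervocalic spirantization): /t/ is a stop between vowels /o/ and /o/, so it spirantizes to the fricative [s]. /t/ is a stop between vowels /o/ and /a/, so it spirantizes to the fricative [s]. /raototamdeb/ → raososamdeb.
Rule 4 (final devoicing): /b/ is a voiced stop in word-final position, so it devoices to [p]. /raososamdeb/ → raososamdep.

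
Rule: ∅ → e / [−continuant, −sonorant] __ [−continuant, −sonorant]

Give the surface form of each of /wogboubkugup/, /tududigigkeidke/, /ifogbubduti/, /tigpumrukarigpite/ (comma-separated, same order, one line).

wogeboubekugup, tududigigekeideke, ifogebubeduti, tigepumrukarigepite

/wogboubkugup/: /g/ and /b/ form a stop–stop cluster, so [e] is inserted between them. /b/ and /k/ form a stop–stop cluster, so [e] is inserted between them. → [wogeboubekugup].
/tududigigkeidke/: /g/ and /k/ form a stop–stop cluster, so [e] is inserted between them. /d/ and /k/ form a stop–stop cluster, so [e] is inserted between them. → [tududigigekeideke].
/ifogbubduti/: /g/ and /b/ form a stop–stop cluster, so [e] is inserted between them. /b/ and /d/ form a stop–stop cluster, so [e] is inserted between them. → [ifogebubeduti].
/tigpumrukarigpite/: /g/ and /p/ form a stop–stop cluster, so [e] is inserted between them. /g/ and /p/ form a stop–stop cluster, so [e] is inserted between them. → [tigepumrukarigepite].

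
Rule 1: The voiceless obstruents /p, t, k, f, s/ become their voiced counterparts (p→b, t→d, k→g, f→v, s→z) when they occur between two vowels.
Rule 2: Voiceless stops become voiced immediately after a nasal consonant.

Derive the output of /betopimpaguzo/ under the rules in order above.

Rule 1 (intervocalic voicing): /t/ is a voiceless obstruent between vowels /e/ and /o/, so it voices to [d]. /p/ is a voiceless obstruent between vowels /o/ and /i/, so it voices to [b]. /betopimpaguzo/ → bedobimpaguzo.
Rule 2 (post-nasal voicing): /p/ is a voiceless stop immediately after the nasal /m/, so it voices to [b]. /bedobimpaguzo/ → bedobimbaguzo.

bedobimbaguzo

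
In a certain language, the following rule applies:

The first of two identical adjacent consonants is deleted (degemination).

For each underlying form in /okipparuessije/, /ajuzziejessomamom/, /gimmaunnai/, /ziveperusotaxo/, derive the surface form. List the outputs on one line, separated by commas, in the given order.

okiparuesije, ajuziejesomamom, gimaunai, ziveperusotaxo

/okipparuessije/: /pp/ is a geminate; the first /p/ deletes. /ss/ is a geminate; the first /s/ deletes. → [okiparuesije].
/ajuzziejessomamom/: /zz/ is a geminate; the first /z/ deletes. /ss/ is a geminate; the first /s/ deletes. → [ajuziejesomamom].
/gimmaunnai/: /mm/ is a geminate; the first /m/ deletes. /nn/ is a geminate; the first /n/ deletes. → [gimaunai].
/ziveperusotaxo/: the rule's environment is not met; surfaces unchanged as [ziveperusotaxo].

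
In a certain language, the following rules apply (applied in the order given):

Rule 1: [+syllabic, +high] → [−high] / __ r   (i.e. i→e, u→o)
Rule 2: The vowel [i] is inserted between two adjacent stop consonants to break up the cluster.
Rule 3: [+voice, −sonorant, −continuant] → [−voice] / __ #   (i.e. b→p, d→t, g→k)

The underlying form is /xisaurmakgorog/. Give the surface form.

xisaormakigorok

Rule 1 (pre-rhotic lowering): /u/ is a high vowel immediately before /r/, so it lowers to [o]. /xisaurmakgorog/ → xisaormakgorog.
Rule 2 (stop-cluster i-epenthesis): /k/ and /g/ form a stop–stop cluster, so [i] is inserted between them. /xisaormakgorog/ → xisaormakigorog.
Rule 3 (final devoicing): /g/ is a voiced stop in word-final position, so it devoices to [k]. /xisaormakigorog/ → xisaormakigorok.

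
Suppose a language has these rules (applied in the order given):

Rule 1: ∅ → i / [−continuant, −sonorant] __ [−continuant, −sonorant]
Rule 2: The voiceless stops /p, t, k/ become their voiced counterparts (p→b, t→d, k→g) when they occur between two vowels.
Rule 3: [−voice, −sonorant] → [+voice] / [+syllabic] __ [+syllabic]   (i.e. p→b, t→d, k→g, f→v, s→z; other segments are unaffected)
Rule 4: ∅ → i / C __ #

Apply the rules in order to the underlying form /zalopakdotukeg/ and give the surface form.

zalobagidodugegi

Rule 1 (stop-cluster i-epenthesis): /k/ and /d/ form a stop–stop cluster, so [i] is inserted between them. /zalopakdotukeg/ → zalopakidotukeg.
Rule 2 (intervocalic voicing): /p/ is a voiceless stop between vowels /o/ and /a/, so it voices to [b]. /k/ is a voiceless stop between vowels /a/ and /i/, so it voices to [g]. /t/ is a voiceless stop between vowels /o/ and /u/, so it voices to [d]. /k/ is a voiceless stop between vowels /u/ and /e/, so it voices to [g]. /zalopakidotukeg/ → zalobagidodugeg.
Rule 3 (intervocalic voicing): no segment meets the environment; /zalobagidodugeg/ is unchanged.
Rule 4 (final i-epenthesis): the form ends in the consonant /g/, so [i] is inserted word-finally. /zalobagidodugeg/ → zalobagidodugegi.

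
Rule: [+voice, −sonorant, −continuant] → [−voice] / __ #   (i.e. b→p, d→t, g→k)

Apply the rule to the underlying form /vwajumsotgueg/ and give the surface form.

vwajumsotguek

/g/ is a voiced stop in word-final position, so it devoices to [k].
The other instance of /g/ does not occur in the required environment and remains unchanged.
Surface form: [vwajumsotguek].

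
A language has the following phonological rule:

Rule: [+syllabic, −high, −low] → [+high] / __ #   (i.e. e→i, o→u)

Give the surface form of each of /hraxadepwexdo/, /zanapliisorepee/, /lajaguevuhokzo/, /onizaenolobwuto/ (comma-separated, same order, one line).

hraxadepwexdu, zanapliisorepei, lajaguevuhokzu, onizaenolobwutu

/hraxadepwexdo/: /o/ is a mid vowel in word-final position, so it raises to [u]. → [hraxadepwexdu].
/zanapliisorepee/: /e/ is a mid vowel in word-final position, so it raises to [i]. → [zanapliisorepei].
/lajaguevuhokzo/: /o/ is a mid vowel in word-final position, so it raises to [u]. → [lajaguevuhokzu].
/onizaenolobwuto/: /o/ is a mid vowel in word-final position, so it raises to [u]. → [onizaenolobwutu].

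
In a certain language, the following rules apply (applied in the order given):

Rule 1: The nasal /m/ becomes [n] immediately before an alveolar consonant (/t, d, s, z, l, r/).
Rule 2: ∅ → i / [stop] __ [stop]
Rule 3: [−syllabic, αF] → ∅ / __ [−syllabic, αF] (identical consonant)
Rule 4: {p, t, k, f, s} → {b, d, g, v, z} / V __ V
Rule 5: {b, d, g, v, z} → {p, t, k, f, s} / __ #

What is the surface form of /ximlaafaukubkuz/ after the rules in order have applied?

Rule 1 (nasal place assimilation): /m/ precedes the alveolar consonant /l/, so it assimilates in place to [n]. /ximlaafaukubkuz/ → xinlaafaukubkuz.
Rule 2 (stop-cluster i-epenthesis): /b/ and /k/ form a stop–stop cluster, so [i] is inserted between them. /xinlaafaukubkuz/ → xinlaafaukubikuz.
Rule 3 (degemination): no segment meets the environment; /xinlaafaukubikuz/ is unchanged.
Rule 4 (intervocalic voicing): /f/ is a voiceless obstruent between vowels /a/ and /a/, so it voices to [v]. /k/ is a voiceless obstruent between vowels /u/ and /u/, so it voices to [g]. /k/ is a voiceless obstruent between vowels /i/ and /u/, so it voices to [g]. /xinlaafaukubikuz/ → xinlaavaugubiguz.
Rule 5 (final devoicing): /z/ is a voiced obstruent in word-final position, so it devoices to [s]. /xinlaavaugubiguz/ → xinlaavaugubigus.

xinlaavaugubigus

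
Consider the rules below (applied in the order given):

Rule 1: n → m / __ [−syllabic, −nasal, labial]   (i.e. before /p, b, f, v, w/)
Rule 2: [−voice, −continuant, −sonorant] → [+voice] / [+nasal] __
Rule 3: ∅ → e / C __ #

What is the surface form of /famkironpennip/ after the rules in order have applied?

famgirombennipe

Rule 1 (nasal place assimilation): /n/ precedes the labial consonant /p/, so it assimilates in place to [m]. /famkironpennip/ → famkirompennip.
Rule 2 (post-nasal voicing): /k/ is a voiceless stop immediately after the nasal /m/, so it voices to [g]. /p/ is a voiceless stop immediately after the nasal /m/, so it voices to [b]. /famkirompennip/ → famgirombennip.
Rule 3 (final e-epenthesis): the form ends in the consonant /p/, so [e] is inserted word-finally. /famgirombennip/ → famgirombennipe.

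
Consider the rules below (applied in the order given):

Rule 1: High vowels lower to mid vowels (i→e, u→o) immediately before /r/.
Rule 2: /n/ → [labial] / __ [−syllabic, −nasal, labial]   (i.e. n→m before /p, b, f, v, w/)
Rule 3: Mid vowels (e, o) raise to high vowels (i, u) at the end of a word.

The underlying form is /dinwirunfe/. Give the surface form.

Rule 1 (pre-rhotic lowering): /i/ is a high vowel immediately before /r/, so it lowers to [e]. /dinwirunfe/ → dinwerunfe.
Rule 2 (nasal place assimilation): /n/ precedes the labial consonant /w/, so it assimilates in place to [m]. /n/ precedes the labial consonant /f/, so it assimilates in place to [m]. /dinwerunfe/ → dimwerumfe.
Rule 3 (final vowel raising): /e/ is a mid vowel in word-final position, so it raises to [i]. /dimwerumfe/ → dimwerumfi.

dimwerumfi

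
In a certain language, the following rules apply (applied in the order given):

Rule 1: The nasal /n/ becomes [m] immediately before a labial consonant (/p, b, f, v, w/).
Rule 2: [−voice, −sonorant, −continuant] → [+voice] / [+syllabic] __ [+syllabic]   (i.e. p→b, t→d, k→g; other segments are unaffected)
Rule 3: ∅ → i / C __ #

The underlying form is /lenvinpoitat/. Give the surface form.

Rule 1 (nasal place assimilation): /n/ precedes the labial consonant /v/, so it assimilates in place to [m]. /n/ precedes the labial consonant /p/, so it assimilates in place to [m]. /lenvinpoitat/ → lemvimpoitat.
Rule 2 (intervocalic voicing): /t/ is a voiceless stop between vowels /i/ and /a/, so it voices to [d]. /lemvimpoitat/ → lemvimpoidat.
Rule 3 (final i-epenthesis): the form ends in the consonant /t/, so [i] is inserted word-finally. /lemvimpoidat/ → lemvimpoidati.

lemvimpoidati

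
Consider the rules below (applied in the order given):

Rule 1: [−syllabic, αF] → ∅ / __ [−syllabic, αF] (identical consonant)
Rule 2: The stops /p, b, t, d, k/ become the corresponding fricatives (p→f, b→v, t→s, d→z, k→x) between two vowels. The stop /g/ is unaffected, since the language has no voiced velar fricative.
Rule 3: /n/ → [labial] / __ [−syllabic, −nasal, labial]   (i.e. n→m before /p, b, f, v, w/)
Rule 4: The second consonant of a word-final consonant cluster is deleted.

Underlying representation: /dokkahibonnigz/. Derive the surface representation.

Rule 1 (degemination): /kk/ is a geminate; the first /k/ deletes. /nn/ is a geminate; the first /n/ deletes. /dokkahibonnigz/ → dokahibonigz.
Rule 2 (intervocalic spirantization): /k/ is a stop between vowels /o/ and /a/, so it spirantizes to the fricative [x]. /b/ is a stop between vowels /i/ and /o/, so it spirantizes to the fricative [v]. /dokahibonigz/ → doxahivonigz.
Rule 3 (nasal place assimilation): no segment meets the environment; /doxahivonigz/ is unchanged.
Rule 4 (final cluster simplification): /z/ is the second consonant of a word-final cluster /gz/, so it deletes. /doxahivonigz/ → doxahivonig.

doxahivonig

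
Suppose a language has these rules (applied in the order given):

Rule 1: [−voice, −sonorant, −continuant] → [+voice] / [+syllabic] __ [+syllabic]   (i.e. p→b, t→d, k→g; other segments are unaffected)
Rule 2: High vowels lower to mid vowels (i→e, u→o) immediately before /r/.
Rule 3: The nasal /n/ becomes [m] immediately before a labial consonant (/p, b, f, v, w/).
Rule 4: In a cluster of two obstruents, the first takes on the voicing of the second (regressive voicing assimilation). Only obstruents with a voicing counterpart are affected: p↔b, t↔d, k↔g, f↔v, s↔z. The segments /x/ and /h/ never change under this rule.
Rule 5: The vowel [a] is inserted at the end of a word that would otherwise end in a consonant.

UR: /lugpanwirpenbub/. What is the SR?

lukpamwerpembuba

Rule 1 (intervocalic voicing): no segment meets the environment; /lugpanwirpenbub/ is unchanged.
Rule 2 (pre-rhotic lowering): /i/ is a high vowel immediately before /r/, so it lowers to [e]. /lugpanwirpenbub/ → lugpanwerpenbub.
Rule 3 (nasal place assimilation): /n/ precedes the labial consonant /w/, so it assimilates in place to [m]. /n/ precedes the labial consonant /b/, so it assimilates in place to [m]. /lugpanwerpenbub/ → lugpamwerpembub.
Rule 4 (regressive voicing assimilation): /g/ precedes the voiceless obstruent /p/, so it devoices to [k] by assimilation. /lugpamwerpembub/ → lukpamwerpembub.
Rule 5 (final a-epenthesis): the form ends in the consonant /b/, so [a] is inserted word-finally. /lukpamwerpembub/ → lukpamwerpembuba.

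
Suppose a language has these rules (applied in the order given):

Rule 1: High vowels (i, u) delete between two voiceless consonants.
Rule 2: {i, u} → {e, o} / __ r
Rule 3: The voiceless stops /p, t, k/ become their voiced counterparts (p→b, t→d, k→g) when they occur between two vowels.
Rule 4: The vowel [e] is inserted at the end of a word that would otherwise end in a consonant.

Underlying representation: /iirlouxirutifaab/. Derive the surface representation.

Rule 1 (high vowel syncope): /i/ is a high vowel flanked by voiceless consonants /t/ and /f/, so it deletes. /iirlouxirutifaab/ → iirlouxirutfaab.
Rule 2 (pre-rhotic lowering): /i/ is a high vowel immediately before /r/, so it lowers to [e]. /i/ is a high vowel immediately before /r/, so it lowers to [e]. /iirlouxirutfaab/ → ierlouxerutfaab.
Rule 3 (intervocalic voicing): no segment meets the environment; /ierlouxerutfaab/ is unchanged.
Rule 4 (final e-epenthesis): the form ends in the consonant /b/, so [e] is inserted word-finally. /ierlouxerutfaab/ → ierlouxerutfaabe.

ierlouxerutfaabe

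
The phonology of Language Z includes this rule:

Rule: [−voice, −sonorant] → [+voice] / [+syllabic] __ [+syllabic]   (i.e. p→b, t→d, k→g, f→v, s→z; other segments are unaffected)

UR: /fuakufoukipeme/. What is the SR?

/k/ is a voiceless obstruent between vowels /a/ and /u/, so it voices to [g].
/f/ is a voiceless obstruent between vowels /u/ and /o/, so it voices to [v].
/k/ is a voiceless obstruent between vowels /u/ and /i/, so it voices to [g].
/p/ is a voiceless obstruent between vowels /i/ and /e/, so it voices to [b].
The other instance of /f/ does not occur in the required environment and remains unchanged.
Surface form: [fuaguvougibeme].

fuaguvougibeme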